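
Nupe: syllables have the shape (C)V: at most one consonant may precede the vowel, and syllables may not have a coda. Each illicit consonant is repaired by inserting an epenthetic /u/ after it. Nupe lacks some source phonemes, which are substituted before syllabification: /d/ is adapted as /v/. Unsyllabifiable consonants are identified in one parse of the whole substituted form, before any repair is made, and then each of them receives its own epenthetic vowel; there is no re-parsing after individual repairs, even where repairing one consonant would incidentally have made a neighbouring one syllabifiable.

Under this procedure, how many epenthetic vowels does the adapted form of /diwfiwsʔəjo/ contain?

3

After substitution the input is /viwfiwsʔəjo/.
The unsyllabifiable consonants are /w/, /w/, /s/; each receives one epenthetic vowel.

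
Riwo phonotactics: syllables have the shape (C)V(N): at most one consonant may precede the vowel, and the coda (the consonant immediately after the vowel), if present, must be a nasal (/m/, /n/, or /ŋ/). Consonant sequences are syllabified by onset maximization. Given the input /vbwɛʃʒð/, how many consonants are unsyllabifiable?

5

The consonants /v/, /b/, /ʃ/, /ʒ/, /ð/ cannot be parsed into a legal (C)V(N) syllable (only a nasal (/m/, /n/, or /ŋ/) is licensed in coda position; onsets are limited to one consonant).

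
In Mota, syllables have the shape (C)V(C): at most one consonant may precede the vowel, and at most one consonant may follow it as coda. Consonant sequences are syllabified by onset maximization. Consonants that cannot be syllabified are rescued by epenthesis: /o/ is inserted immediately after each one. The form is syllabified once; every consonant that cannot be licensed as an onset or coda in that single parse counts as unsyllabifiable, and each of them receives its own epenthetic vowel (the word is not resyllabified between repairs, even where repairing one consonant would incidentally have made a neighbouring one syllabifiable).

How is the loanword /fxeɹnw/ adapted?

Under (C)V(C), the unsyllabifiable consonants are /f/, /n/, /w/ (at most one coda consonant is licensed; onsets are limited to one consonant).
Epenthesis after each stranded consonant: /f/ → /fo/, /n/ → /no/, /w/ → /wo/.

foxeɹnowo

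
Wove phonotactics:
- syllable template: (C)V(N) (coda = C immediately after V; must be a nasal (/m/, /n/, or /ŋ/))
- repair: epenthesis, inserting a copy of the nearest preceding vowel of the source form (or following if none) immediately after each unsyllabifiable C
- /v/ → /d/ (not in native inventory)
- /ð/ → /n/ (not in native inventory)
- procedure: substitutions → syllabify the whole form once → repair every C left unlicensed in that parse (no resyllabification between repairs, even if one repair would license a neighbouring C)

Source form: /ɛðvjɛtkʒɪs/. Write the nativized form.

Substitution: /ð/ → /n/, /v/ → /d/, giving /ɛndjɛtkʒɪs/.
Syllabifying with onset maximization leaves /d/, /t/, /k/, /s/ stranded (only a nasal (/m/, /n/, or /ŋ/) is licensed in coda position; onsets are limited to one consonant).
Inserting the epenthetic vowel yields /d/ → /dɛ/, /t/ → /tɛ/, /k/ → /kɛ/, /s/ → /sɪ/.

ɛndɛjɛtɛkɛʒɪsɪ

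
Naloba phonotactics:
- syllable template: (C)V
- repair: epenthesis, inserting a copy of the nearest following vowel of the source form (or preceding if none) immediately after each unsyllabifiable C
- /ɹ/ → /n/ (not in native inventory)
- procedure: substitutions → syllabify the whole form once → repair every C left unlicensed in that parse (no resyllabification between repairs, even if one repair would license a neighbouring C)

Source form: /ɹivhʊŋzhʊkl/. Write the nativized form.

Substitution: /ɹ/ → /n/, giving /nivhʊŋzhʊkl/.
Syllabifying with onset maximization leaves /v/, /ŋ/, /z/, /k/, /l/ stranded (no codas are permitted; onsets are limited to one consonant).
Inserting the epenthetic vowel yields /v/ → /vʊ/, /ŋ/ → /ŋʊ/, /z/ → /zʊ/, /k/ → /kʊ/, /l/ → /lʊ/.

nivʊhʊŋʊzʊhʊkʊlʊ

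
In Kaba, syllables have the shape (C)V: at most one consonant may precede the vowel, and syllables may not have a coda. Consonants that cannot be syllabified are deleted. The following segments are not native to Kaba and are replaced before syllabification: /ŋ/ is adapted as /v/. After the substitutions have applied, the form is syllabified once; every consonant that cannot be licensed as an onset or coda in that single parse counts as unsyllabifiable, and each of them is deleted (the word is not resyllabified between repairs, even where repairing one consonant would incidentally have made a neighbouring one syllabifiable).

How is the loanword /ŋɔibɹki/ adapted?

Substitution: /ŋ/ → /v/, giving /vɔibɹki/.
Under (C)V, the unsyllabifiable consonants are /b/, /ɹ/ (no codas are permitted; onsets are limited to one consonant).
Deletion applies to /b/, /ɹ/.

vɔiki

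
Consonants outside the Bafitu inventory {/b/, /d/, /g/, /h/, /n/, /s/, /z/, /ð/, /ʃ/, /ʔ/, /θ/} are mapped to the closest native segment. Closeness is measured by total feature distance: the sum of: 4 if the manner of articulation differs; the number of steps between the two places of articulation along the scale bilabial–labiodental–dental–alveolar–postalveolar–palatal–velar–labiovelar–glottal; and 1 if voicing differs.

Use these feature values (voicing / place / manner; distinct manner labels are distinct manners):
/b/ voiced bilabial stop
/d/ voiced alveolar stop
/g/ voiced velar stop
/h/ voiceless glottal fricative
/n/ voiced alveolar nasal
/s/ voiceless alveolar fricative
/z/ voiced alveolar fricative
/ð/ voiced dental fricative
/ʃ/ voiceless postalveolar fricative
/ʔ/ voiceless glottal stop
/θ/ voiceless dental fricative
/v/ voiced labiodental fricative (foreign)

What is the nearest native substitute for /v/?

ð

/ð/ is closest: same manner (fricative), place distance 1 (labiodental→dental), same voicing; total 1. Next closest is /z/ at distance 2.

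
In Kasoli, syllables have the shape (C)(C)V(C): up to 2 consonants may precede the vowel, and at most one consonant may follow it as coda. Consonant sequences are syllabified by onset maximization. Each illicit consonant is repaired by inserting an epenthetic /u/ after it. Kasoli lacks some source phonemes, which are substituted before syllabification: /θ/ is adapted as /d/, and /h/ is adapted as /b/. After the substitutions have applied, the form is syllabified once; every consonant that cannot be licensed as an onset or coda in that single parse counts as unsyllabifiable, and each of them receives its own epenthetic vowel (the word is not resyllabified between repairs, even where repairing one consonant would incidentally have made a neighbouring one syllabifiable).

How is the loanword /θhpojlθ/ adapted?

dubpojludu

Substitution: /θ/ → /d/, /h/ → /b/, giving /dbpojld/.
The consonants /d/, /l/, /d/ cannot be parsed into a legal (C)(C)V(C) syllable (at most one coda consonant is licensed; onsets may contain at most 2 consonants).
Inserting the epenthetic vowel yields /d/ → /du/, /l/ → /lu/, /d/ → /du/.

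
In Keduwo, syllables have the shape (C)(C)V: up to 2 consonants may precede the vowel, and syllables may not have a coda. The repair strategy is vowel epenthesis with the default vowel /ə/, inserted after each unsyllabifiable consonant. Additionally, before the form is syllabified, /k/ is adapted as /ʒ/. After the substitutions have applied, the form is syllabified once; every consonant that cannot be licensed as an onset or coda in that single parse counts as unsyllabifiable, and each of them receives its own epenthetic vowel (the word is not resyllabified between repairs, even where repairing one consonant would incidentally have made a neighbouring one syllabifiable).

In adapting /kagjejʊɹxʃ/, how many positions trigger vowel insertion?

After substitution the input is /ʒagjejʊɹxʃ/.
The unsyllabifiable consonants are /ɹ/, /x/, /ʃ/; each receives one epenthetic vowel.

3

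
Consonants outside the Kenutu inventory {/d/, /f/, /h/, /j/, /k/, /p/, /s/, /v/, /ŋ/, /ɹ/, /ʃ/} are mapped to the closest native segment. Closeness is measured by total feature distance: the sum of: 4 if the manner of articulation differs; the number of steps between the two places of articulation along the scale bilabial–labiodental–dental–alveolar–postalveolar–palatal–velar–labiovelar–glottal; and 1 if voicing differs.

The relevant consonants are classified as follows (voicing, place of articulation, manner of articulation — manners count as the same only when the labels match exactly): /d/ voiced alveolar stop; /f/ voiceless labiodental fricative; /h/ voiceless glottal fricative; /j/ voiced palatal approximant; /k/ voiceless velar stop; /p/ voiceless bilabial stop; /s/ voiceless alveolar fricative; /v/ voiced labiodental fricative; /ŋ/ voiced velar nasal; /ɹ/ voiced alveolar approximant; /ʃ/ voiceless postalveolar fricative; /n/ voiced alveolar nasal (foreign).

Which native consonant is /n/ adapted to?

/ŋ/ is closest: same manner (nasal), place distance 3 (alveolar→velar), same voicing; total 3. Next closest is /d/ at distance 4.

ŋ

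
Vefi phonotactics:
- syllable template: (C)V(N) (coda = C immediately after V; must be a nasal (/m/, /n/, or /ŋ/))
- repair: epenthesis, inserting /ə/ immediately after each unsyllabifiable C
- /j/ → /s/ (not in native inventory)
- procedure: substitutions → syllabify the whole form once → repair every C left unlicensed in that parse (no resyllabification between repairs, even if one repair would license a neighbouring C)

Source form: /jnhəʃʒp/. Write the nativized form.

Substitution: /j/ → /s/, giving /snhəʃʒp/.
The consonants /s/, /n/, /ʃ/, /ʒ/, /p/ cannot be parsed into a legal (C)V(N) syllable (only a nasal (/m/, /n/, or /ŋ/) is licensed in coda position; onsets are limited to one consonant).
Inserting the epenthetic vowel yields /s/ → /sə/, /n/ → /nə/, /ʃ/ → /ʃə/, /ʒ/ → /ʒə/, /p/ → /pə/.

sənəhəʃəʒəpə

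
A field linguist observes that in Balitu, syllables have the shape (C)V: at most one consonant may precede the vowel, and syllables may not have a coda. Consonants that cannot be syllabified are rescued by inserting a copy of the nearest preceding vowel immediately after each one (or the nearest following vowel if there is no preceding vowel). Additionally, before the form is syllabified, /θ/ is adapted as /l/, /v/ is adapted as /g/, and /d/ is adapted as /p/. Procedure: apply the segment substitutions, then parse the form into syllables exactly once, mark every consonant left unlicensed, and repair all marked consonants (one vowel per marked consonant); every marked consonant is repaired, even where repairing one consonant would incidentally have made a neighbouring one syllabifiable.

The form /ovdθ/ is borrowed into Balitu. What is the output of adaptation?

ogopolo

Substitution: /v/ → /g/, /d/ → /p/, /θ/ → /l/, giving /ogpl/.
Syllabifying with onset maximization leaves /g/, /p/, /l/ stranded (no codas are permitted; onsets are limited to one consonant).
Each unlicensed consonant becomes the onset of a new syllable: /g/ → /go/, /p/ → /po/, /l/ → /lo/.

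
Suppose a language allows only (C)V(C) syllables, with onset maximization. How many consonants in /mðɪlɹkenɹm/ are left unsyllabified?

Syllabifying with onset maximization leaves /m/, /ɹ/, /ɹ/, /m/ stranded (at most one coda consonant is licensed; onsets are limited to one consonant).

4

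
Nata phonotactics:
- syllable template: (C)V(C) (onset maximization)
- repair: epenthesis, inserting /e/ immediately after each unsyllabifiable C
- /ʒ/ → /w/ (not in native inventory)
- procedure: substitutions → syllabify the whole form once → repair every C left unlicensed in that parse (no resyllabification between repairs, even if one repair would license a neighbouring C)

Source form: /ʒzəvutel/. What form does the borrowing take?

wezəvutel

Substitution: /ʒ/ → /w/, giving /wzəvutel/.
Under (C)V(C), the unsyllabifiable consonants are /w/ (at most one coda consonant is licensed; onsets are limited to one consonant).
Each unlicensed consonant becomes the onset of a new syllable: /w/ → /we/.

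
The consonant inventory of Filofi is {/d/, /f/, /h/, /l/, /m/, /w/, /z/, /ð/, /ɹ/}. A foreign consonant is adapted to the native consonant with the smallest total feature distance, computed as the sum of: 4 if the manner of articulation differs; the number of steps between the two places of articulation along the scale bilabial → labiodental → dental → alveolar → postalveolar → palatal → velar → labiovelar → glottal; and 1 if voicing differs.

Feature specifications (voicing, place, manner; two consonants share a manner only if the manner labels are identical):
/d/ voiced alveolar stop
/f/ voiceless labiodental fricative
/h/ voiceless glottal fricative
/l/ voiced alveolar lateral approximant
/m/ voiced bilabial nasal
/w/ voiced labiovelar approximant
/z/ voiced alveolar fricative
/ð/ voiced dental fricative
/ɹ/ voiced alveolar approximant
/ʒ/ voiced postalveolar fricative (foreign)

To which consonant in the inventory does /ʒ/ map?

z

/z/ is closest: same manner (fricative), place distance 1 (postalveolar→alveolar), same voicing; total 1. Next closest is /ð/ at distance 2.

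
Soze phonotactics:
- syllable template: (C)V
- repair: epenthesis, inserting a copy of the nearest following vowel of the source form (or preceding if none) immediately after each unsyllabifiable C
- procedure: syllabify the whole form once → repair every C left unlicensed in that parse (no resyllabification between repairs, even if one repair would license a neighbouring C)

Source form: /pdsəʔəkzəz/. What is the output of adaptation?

pədəsəʔəkəzəzə

Under (C)V, the unsyllabifiable consonants are /p/, /d/, /k/, /z/ (no codas are permitted; onsets are limited to one consonant).
Inserting the epenthetic vowel yields /p/ → /pə/, /d/ → /də/, /k/ → /kə/, /z/ → /zə/.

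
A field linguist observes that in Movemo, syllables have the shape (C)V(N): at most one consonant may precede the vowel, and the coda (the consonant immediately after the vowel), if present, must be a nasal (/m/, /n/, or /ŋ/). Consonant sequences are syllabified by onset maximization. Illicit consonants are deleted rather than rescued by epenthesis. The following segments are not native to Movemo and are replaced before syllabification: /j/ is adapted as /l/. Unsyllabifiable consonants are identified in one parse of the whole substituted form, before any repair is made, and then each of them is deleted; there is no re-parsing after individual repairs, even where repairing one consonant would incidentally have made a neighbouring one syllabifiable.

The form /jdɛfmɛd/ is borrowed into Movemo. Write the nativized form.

dɛmɛ

Substitution: /j/ → /l/, giving /ldɛfmɛd/.
The consonants /l/, /f/, /d/ cannot be parsed into a legal (C)V(N) syllable (only a nasal (/m/, /n/, or /ŋ/) is licensed in coda position; onsets are limited to one consonant).
Each unlicensed consonant is deleted: /l/, /f/, /d/.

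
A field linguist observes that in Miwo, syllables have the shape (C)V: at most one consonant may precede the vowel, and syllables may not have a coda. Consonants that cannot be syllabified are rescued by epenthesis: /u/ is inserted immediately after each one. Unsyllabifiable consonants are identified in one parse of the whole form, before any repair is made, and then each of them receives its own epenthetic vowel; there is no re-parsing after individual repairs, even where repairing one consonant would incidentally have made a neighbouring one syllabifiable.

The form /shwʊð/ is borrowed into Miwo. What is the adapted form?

Under (C)V, the unsyllabifiable consonants are /s/, /h/, /ð/ (no codas are permitted; onsets are limited to one consonant).
Each unlicensed consonant becomes the onset of a new syllable: /s/ → /su/, /h/ → /hu/, /ð/ → /ðu/.

suhuwʊðu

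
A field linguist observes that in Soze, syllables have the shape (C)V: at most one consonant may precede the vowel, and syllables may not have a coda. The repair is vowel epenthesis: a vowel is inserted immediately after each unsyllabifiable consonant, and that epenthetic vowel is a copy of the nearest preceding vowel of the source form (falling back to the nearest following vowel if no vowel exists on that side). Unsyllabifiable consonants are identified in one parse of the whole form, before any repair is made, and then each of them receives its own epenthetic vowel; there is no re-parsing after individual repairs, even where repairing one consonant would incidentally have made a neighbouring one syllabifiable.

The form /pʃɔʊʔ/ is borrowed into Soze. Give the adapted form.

pɔʃɔʊʔʊ

Syllabifying with onset maximization leaves /p/, /ʔ/ stranded (no codas are permitted; onsets are limited to one consonant).
Each unlicensed consonant becomes the onset of a new syllable: /p/ → /pɔ/, /ʔ/ → /ʔʊ/.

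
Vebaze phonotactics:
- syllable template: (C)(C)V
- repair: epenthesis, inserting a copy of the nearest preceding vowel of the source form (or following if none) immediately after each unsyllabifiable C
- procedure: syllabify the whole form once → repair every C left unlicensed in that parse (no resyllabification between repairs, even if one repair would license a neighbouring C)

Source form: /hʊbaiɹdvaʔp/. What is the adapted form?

hʊbaiɹidvaʔapa

Under (C)(C)V, the unsyllabifiable consonants are /ɹ/, /ʔ/, /p/ (no codas are permitted; onsets may contain at most 2 consonants).
Inserting the epenthetic vowel yields /ɹ/ → /ɹi/, /ʔ/ → /ʔa/, /p/ → /pa/.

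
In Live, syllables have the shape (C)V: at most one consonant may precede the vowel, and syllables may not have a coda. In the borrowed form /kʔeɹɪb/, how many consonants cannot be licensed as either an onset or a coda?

2

Syllabifying with onset maximization leaves /k/, /b/ stranded (no codas are permitted; onsets are limited to one consonant).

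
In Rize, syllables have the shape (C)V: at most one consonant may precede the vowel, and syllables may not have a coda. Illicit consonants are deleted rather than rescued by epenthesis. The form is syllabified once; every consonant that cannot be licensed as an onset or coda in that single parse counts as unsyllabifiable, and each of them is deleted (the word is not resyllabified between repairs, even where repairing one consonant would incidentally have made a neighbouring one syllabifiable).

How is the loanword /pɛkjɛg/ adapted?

pɛjɛ

The consonants /k/, /g/ cannot be parsed into a legal (C)V syllable (no codas are permitted; onsets are limited to one consonant).
Deletion applies to /k/, /g/.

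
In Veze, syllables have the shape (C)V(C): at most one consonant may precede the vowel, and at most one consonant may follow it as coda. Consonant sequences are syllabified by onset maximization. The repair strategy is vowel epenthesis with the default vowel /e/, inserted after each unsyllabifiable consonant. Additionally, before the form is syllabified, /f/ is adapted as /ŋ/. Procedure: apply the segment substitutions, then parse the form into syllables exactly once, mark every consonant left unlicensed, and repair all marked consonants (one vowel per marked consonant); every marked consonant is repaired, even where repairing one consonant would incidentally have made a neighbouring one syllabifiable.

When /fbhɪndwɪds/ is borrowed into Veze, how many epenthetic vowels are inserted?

4

After substitution the input is /ŋbhɪndwɪds/.
The unsyllabifiable consonants are /ŋ/, /b/, /d/, /s/; each receives one epenthetic vowel.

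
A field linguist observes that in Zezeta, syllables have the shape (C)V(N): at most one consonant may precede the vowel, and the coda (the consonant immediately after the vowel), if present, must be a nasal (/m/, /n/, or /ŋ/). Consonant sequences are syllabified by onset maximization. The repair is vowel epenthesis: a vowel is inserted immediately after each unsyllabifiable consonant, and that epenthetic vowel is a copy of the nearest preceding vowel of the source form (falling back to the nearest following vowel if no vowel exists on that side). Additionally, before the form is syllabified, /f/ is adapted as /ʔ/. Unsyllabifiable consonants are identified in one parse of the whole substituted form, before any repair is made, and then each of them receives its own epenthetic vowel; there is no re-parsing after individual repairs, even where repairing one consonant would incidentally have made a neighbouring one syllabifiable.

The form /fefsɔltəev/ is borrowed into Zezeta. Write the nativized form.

ʔeʔesɔlɔtəeve

Substitution: /f/ → /ʔ/, giving /ʔeʔsɔltəev/.
Syllabifying with onset maximization leaves /ʔ/, /l/, /v/ stranded (only a nasal (/m/, /n/, or /ŋ/) is licensed in coda position; onsets are limited to one consonant).
Inserting the epenthetic vowel yields /ʔ/ → /ʔe/, /l/ → /lɔ/, /v/ → /ve/.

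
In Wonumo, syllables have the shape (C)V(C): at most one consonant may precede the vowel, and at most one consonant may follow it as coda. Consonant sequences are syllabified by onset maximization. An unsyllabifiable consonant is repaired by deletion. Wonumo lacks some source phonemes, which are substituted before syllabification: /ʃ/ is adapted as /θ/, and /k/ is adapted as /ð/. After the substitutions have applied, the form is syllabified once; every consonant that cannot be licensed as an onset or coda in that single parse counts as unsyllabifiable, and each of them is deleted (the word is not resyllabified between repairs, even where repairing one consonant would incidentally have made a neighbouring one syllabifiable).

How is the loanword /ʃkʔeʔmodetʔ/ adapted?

Substitution: /ʃ/ → /θ/, /k/ → /ð/, giving /θðʔeʔmodetʔ/.
The consonants /θ/, /ð/, /ʔ/ cannot be parsed into a legal (C)V(C) syllable (at most one coda consonant is licensed; onsets are limited to one consonant).
Deleting the stranded consonants removes /θ/, /ð/, /ʔ/.

ʔeʔmodet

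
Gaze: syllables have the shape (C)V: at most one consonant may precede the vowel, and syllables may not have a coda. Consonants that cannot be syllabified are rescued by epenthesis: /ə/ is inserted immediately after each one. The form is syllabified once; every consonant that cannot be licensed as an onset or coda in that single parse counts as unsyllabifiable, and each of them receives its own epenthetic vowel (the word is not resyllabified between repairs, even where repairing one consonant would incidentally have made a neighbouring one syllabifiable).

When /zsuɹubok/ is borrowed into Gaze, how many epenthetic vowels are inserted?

The unsyllabifiable consonants are /z/, /k/; each receives one epenthetic vowel.

2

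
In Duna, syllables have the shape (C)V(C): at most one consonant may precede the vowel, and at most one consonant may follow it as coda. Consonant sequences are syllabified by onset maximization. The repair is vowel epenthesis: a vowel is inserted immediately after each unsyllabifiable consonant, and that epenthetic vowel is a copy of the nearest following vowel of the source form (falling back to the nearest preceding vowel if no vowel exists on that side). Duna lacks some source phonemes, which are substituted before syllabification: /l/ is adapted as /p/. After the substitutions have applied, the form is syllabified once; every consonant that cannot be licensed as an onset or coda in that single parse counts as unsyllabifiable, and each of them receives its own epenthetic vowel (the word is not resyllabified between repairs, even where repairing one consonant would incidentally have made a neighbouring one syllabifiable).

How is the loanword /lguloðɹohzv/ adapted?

pugupoðɹohzovo

Substitution: /l/ → /p/, giving /pgupoðɹohzv/.
The consonants /p/, /z/, /v/ cannot be parsed into a legal (C)V(C) syllable (at most one coda consonant is licensed; onsets are limited to one consonant).
Inserting the epenthetic vowel yields /p/ → /pu/, /z/ → /zo/, /v/ → /vo/.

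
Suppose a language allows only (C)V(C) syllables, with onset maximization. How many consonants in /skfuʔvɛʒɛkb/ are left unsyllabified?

Under (C)V(C), the unsyllabifiable consonants are /s/, /k/, /b/ (at most one coda consonant is licensed; onsets are limited to one consonant).

3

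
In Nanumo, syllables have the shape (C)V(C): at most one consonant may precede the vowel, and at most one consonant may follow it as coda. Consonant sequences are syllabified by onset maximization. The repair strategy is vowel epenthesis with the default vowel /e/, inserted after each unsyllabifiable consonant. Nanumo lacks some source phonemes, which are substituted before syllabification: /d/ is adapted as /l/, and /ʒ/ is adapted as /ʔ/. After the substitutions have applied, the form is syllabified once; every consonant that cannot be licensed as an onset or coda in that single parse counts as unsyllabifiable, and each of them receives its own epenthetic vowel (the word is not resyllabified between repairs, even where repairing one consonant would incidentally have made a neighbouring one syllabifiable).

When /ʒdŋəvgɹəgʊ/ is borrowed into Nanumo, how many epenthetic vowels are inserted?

After substitution the input is /ʔlŋəvgɹəgʊ/.
The unsyllabifiable consonants are /ʔ/, /l/, /g/; each receives one epenthetic vowel.

3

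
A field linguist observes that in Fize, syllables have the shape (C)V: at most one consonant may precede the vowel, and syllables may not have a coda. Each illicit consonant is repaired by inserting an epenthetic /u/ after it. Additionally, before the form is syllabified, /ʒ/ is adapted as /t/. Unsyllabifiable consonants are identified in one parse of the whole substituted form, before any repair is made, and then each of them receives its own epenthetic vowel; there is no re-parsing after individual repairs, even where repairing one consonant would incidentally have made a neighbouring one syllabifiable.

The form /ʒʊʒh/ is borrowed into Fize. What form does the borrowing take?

tʊtuhu

Substitution: /ʒ/ → /t/, giving /tʊth/.
Under (C)V, the unsyllabifiable consonants are /t/, /h/ (no codas are permitted; onsets are limited to one consonant).
Each unlicensed consonant becomes the onset of a new syllable: /t/ → /tu/, /h/ → /hu/.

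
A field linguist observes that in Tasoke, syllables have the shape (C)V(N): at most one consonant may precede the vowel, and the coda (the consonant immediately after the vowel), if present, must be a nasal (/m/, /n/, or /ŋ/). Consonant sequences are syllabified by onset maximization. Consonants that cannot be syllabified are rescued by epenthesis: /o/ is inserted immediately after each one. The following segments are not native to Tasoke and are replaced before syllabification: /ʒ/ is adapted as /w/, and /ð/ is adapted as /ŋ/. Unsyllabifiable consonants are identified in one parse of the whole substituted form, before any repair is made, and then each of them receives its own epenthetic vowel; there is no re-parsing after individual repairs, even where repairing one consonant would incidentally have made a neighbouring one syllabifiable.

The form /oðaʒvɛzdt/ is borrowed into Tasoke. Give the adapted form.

oŋawovɛzodoto

Substitution: /ð/ → /ŋ/, /ʒ/ → /w/, giving /oŋawvɛzdt/.
Under (C)V(N), the unsyllabifiable consonants are /w/, /z/, /d/, /t/ (only a nasal (/m/, /n/, or /ŋ/) is licensed in coda position; onsets are limited to one consonant).
Each unlicensed consonant becomes the onset of a new syllable: /w/ → /wo/, /z/ → /zo/, /d/ → /do/, /t/ → /to/.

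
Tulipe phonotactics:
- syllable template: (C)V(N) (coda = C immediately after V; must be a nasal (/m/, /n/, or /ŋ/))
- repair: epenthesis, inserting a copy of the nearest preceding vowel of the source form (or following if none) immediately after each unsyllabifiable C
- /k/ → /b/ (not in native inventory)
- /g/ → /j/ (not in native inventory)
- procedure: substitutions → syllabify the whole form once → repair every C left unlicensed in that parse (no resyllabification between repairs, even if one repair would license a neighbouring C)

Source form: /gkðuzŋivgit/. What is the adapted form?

Substitution: /g/ → /j/, /k/ → /b/, giving /jbðuzŋivjit/.
Syllabifying with onset maximization leaves /j/, /b/, /z/, /v/, /t/ stranded (only a nasal (/m/, /n/, or /ŋ/) is licensed in coda position; onsets are limited to one consonant).
Each unlicensed consonant becomes the onset of a new syllable: /j/ → /ju/, /b/ → /bu/, /z/ → /zu/, /v/ → /vi/, /t/ → /ti/.

jubuðuzuŋivijiti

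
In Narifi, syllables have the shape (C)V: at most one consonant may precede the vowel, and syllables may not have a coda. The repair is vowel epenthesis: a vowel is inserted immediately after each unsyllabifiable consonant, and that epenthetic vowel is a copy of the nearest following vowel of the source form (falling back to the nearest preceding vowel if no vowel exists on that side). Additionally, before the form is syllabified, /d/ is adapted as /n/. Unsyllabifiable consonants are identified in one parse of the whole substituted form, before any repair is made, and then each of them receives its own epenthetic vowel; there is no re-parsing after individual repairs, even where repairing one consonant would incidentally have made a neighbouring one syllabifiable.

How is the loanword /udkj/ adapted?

unukuju

Substitution: /d/ → /n/, giving /unkj/.
Under (C)V, the unsyllabifiable consonants are /n/, /k/, /j/ (no codas are permitted; onsets are limited to one consonant).
Epenthesis after each stranded consonant: /n/ → /nu/, /k/ → /ku/, /j/ → /ju/.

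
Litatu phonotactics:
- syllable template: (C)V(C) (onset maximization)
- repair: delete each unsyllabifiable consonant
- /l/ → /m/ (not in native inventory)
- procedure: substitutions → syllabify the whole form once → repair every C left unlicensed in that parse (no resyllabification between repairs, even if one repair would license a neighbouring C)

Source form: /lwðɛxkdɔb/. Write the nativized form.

ðɛxdɔb

Substitution: /l/ → /m/, giving /mwðɛxkdɔb/.
The consonants /m/, /w/, /k/ cannot be parsed into a legal (C)V(C) syllable (at most one coda consonant is licensed; onsets are limited to one consonant).
Each unlicensed consonant is deleted: /m/, /w/, /k/.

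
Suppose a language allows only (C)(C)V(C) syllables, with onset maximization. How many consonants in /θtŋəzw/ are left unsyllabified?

Syllabifying with onset maximization leaves /θ/, /w/ stranded (at most one coda consonant is licensed; onsets may contain at most 2 consonants).

2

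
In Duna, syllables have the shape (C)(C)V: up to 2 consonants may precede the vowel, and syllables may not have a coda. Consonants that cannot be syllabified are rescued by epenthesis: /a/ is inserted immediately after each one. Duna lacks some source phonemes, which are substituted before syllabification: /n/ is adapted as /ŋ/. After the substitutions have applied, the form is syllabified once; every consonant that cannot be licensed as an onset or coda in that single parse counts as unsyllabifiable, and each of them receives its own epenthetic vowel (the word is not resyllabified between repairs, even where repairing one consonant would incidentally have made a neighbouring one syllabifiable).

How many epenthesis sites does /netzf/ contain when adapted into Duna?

After substitution the input is /ŋetzf/.
The unsyllabifiable consonants are /t/, /z/, /f/; each receives one epenthetic vowel.

3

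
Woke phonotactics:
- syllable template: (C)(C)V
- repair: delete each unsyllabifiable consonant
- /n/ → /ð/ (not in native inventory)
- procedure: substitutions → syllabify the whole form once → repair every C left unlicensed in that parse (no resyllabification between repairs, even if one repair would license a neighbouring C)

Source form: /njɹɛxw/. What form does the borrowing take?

jɹɛ

Substitution: /n/ → /ð/, giving /ðjɹɛxw/.
Under (C)(C)V, the unsyllabifiable consonants are /ð/, /x/, /w/ (no codas are permitted; onsets may contain at most 2 consonants).
Deleting the stranded consonants removes /ð/, /x/, /w/.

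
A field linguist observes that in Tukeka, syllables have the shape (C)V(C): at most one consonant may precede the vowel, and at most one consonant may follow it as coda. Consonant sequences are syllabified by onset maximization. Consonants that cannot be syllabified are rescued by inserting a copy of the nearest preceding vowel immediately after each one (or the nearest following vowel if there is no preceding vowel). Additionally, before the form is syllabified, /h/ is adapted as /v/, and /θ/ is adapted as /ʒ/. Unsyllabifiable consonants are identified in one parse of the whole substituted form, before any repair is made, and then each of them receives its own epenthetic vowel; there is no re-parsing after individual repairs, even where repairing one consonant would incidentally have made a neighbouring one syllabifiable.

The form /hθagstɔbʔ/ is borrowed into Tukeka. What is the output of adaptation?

Substitution: /h/ → /v/, /θ/ → /ʒ/, giving /vʒagstɔbʔ/.
Under (C)V(C), the unsyllabifiable consonants are /v/, /s/, /ʔ/ (at most one coda consonant is licensed; onsets are limited to one consonant).
Epenthesis after each stranded consonant: /v/ → /va/, /s/ → /sa/, /ʔ/ → /ʔɔ/.

vaʒagsatɔbʔɔ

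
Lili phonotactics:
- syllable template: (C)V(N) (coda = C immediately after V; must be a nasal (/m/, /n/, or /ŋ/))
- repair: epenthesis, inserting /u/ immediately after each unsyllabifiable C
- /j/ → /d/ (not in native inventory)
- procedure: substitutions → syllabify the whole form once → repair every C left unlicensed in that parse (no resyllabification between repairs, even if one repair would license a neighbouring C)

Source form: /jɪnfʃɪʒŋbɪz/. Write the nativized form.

dɪnfuʃɪʒuŋubɪzu

Substitution: /j/ → /d/, giving /dɪnfʃɪʒŋbɪz/.
Syllabifying with onset maximization leaves /f/, /ʒ/, /ŋ/, /z/ stranded (only a nasal (/m/, /n/, or /ŋ/) is licensed in coda position; onsets are limited to one consonant).
Inserting the epenthetic vowel yields /f/ → /fu/, /ʒ/ → /ʒu/, /ŋ/ → /ŋu/, /z/ → /zu/.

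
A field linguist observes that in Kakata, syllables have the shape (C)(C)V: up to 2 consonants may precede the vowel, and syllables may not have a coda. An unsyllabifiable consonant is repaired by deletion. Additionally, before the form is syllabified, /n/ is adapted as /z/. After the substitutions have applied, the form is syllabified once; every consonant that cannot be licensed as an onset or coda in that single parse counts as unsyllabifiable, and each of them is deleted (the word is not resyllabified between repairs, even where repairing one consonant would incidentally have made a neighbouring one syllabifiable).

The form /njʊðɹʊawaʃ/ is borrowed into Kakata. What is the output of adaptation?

Substitution: /n/ → /z/, giving /zjʊðɹʊawaʃ/.
Syllabifying with onset maximization leaves /ʃ/ stranded (no codas are permitted; onsets may contain at most 2 consonants).
Deleting the stranded consonants removes /ʃ/.

zjʊðɹʊawa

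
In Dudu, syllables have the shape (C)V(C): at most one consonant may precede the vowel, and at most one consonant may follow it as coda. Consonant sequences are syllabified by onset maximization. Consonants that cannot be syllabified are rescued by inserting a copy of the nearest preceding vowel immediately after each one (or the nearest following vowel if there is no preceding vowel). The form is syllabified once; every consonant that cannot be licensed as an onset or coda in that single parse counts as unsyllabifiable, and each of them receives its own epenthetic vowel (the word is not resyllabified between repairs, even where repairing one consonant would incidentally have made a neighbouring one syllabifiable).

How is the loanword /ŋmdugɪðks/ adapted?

Under (C)V(C), the unsyllabifiable consonants are /ŋ/, /m/, /k/, /s/ (at most one coda consonant is licensed; onsets are limited to one consonant).
Epenthesis after each stranded consonant: /ŋ/ → /ŋu/, /m/ → /mu/, /k/ → /kɪ/, /s/ → /sɪ/.

ŋumudugɪðkɪsɪ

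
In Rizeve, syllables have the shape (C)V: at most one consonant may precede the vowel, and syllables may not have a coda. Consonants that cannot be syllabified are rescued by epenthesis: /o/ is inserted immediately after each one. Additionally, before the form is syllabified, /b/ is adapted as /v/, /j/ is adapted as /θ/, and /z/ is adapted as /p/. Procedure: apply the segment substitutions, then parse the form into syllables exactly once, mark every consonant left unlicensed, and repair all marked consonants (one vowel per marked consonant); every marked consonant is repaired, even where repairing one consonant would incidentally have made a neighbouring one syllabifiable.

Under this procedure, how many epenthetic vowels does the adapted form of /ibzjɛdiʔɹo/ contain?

3

After substitution the input is /ivpθɛdiʔɹo/.
The unsyllabifiable consonants are /v/, /p/, /ʔ/; each receives one epenthetic vowel.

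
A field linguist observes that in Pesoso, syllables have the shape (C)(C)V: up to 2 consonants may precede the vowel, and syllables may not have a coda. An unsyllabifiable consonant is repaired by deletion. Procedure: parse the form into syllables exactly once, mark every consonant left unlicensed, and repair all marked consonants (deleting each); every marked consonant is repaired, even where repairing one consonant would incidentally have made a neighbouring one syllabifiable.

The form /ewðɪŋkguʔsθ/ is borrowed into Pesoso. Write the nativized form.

ewðɪkgu

Under (C)(C)V, the unsyllabifiable consonants are /ŋ/, /ʔ/, /s/, /θ/ (no codas are permitted; onsets may contain at most 2 consonants).
Deletion applies to /ŋ/, /ʔ/, /s/, /θ/.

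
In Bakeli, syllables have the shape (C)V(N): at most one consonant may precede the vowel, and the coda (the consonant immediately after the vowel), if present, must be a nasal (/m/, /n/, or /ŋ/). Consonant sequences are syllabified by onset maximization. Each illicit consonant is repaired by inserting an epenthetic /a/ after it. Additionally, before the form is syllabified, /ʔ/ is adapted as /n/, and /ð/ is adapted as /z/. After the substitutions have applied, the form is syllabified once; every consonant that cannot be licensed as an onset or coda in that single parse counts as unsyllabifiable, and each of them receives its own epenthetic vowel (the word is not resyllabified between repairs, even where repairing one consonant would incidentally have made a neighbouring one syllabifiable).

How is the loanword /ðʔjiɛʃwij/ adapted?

zanajiɛʃawija

Substitution: /ð/ → /z/, /ʔ/ → /n/, giving /znjiɛʃwij/.
The consonants /z/, /n/, /ʃ/, /j/ cannot be parsed into a legal (C)V(N) syllable (only a nasal (/m/, /n/, or /ŋ/) is licensed in coda position; onsets are limited to one consonant).
Each unlicensed consonant becomes the onset of a new syllable: /z/ → /za/, /n/ → /na/, /ʃ/ → /ʃa/, /j/ → /ja/.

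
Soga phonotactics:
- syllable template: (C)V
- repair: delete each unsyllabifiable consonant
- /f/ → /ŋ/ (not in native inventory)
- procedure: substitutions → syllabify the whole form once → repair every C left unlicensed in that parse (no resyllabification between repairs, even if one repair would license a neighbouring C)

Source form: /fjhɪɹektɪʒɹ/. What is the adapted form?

hɪɹetɪ

Substitution: /f/ → /ŋ/, giving /ŋjhɪɹektɪʒɹ/.
Syllabifying with onset maximization leaves /ŋ/, /j/, /k/, /ʒ/, /ɹ/ stranded (no codas are permitted; onsets are limited to one consonant).
Deleting the stranded consonants removes /ŋ/, /j/, /k/, /ʒ/, /ɹ/.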